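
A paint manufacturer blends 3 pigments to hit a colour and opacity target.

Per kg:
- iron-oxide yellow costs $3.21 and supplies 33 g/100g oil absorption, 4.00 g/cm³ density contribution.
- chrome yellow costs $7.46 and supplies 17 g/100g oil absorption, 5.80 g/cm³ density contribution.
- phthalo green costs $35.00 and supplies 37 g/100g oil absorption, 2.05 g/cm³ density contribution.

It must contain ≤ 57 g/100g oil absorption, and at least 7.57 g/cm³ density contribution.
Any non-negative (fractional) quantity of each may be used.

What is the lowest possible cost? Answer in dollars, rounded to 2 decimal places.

Let x1 = kg of iron-oxide yellow, x2 = kg of chrome yellow, x3 = kg of phthalo green.
Minimize 3.21x1 + 7.46x2 + 35x3 s.t.:
  33x1 + 17x2 + 37x3 ≤ 57   (oil absorption)
  4x1 + 5.8x2 + 2.05x3 ≥ 7.57   (density contribution)
  x1, x2, x3 ≥ 0.
The optimal basis is {iron-oxide yellow, chrome yellow}; phthalo green drops out. Binding constraints: oil absorption and density contribution.
So iron-oxide yellow = 1.636 kg, chrome yellow = 0.1767 kg.
Objective = 3.21·1.636 + 7.46·0.1767 = 6.5697.

$6.57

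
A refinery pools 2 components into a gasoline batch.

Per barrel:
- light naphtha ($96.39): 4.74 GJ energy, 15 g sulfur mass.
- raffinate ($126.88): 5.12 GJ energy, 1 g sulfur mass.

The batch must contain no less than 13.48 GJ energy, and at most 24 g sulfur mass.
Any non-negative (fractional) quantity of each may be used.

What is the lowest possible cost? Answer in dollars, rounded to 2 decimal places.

$302.06

This is a linear program. Let x1 = barrels of light naphtha, x2 = barrels of raffinate.
Minimize 96.39x1 + 126.88x2 with:
  4.74x1 + 5.12x2 ≥ 13.48   (energy)
  15x1 + 1x2 ≤ 24   (sulfur mass)
  x1, x2 ≥ 0.
Both inputs are positive at the optimum. Binding constraints: energy and sulfur mass.
That vertex is x1 = 1.5182, x2 = 1.2273.
Cost = 96.39·1.5182 + 126.88·1.2273 = 302.0591.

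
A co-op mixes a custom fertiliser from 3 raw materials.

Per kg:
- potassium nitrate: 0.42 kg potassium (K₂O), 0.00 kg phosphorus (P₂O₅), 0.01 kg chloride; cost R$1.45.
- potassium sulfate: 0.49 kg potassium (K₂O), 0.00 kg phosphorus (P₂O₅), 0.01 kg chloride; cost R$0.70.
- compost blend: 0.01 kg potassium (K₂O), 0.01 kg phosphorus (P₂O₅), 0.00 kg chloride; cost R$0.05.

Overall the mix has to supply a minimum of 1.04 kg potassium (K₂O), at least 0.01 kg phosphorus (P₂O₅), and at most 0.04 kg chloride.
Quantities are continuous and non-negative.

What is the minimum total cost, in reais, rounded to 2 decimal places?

R$1.52

Treat it as an LP. Let x1 = kg of potassium nitrate, x2 = kg of potassium sulfate, x3 = kg of compost blend.
min 1.45x1 + 0.7x2 + 0.05x3 with:
  0.42x1 + 0.49x2 + 0.01x3 ≥ 1.04   (potassium (K₂O))
  0.01x3 ≥ 0.01   (phosphorus (P₂O₅))
  0.01x1 + 0.01x2 ≤ 0.04   (chloride)
  x1, x2, x3 ≥ 0.
The minimum-cost mix takes nothing from potassium nitrate — only potassium sulfate, compost blend. The potassium (K₂O) and phosphorus (P₂O₅) requirements are met with equality.
So potassium sulfate = 2.102 kg, compost blend = 1 kg.
Cost = 0.7·2.102 + 0.05·1 = 1.5214.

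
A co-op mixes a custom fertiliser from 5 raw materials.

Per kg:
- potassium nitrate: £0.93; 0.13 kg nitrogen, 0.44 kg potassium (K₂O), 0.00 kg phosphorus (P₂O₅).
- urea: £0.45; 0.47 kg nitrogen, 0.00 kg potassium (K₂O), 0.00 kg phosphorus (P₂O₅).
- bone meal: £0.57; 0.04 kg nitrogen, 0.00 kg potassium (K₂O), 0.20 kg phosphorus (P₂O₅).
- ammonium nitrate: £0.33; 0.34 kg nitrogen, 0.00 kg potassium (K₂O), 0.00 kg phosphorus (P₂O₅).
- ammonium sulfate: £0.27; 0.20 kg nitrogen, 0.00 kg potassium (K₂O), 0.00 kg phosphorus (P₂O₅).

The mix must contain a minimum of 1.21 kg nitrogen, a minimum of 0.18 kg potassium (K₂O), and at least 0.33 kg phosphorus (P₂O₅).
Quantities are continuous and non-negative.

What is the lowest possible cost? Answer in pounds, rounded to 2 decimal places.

Set it up as a linear program. Let x1 = kg of potassium nitrate, x2 = kg of urea, x3 = kg of bone meal, x4 = kg of ammonium nitrate, x5 = kg of ammonium sulfate.
min 0.93x1 + 0.45x2 + 0.57x3 + 0.33x4 + 0.27x5 subject to:
  0.13x1 + 0.47x2 + 0.04x3 + 0.34x4 + 0.2x5 ≥ 1.21   (nitrogen)
  0.44x1 ≥ 0.18   (potassium (K₂O))
  0.2x3 ≥ 0.33   (phosphorus (P₂O₅))
  x1, x2, x3, x4, x5 ≥ 0.
The optimal basis is {potassium nitrate, urea, bone meal}; ammonium nitrate, ammonium sulfate drop out. Binding constraints: nitrogen, potassium (K₂O), phosphorus (P₂O₅).
Solving gives x1 = 0.4091, x2 = 2.321, x3 = 1.65.
Objective = 0.93·0.4091 + 0.45·2.321 + 0.57·1.65 = 2.3654.

£2.37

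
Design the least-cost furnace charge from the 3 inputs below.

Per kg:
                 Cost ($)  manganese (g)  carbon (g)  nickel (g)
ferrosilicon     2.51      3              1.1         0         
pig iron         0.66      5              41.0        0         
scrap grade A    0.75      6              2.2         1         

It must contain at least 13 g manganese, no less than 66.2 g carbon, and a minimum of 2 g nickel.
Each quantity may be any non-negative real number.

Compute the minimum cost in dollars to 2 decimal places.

Let x1 = kg of ferrosilicon, x2 = kg of pig iron, x3 = kg of scrap grade A.
Minimise 2.51x1 + 0.66x2 + 0.75x3 subject to:
  3x1 + 5x2 + 6x3 ≥ 13   (manganese)
  1.1x1 + 41x2 + 2.2x3 ≥ 66.2   (carbon)
  1x3 ≥ 2   (nickel)
  x1, x2, x3 ≥ 0.
The minimum-cost mix takes nothing from ferrosilicon — only pig iron, scrap grade A. Binding constraints: carbon and nickel.
So pig iron = 1.507 kg, scrap grade A = 2 kg.
Total cost: 0.66·1.507 + 0.75·2 = 2.4946.

$2.49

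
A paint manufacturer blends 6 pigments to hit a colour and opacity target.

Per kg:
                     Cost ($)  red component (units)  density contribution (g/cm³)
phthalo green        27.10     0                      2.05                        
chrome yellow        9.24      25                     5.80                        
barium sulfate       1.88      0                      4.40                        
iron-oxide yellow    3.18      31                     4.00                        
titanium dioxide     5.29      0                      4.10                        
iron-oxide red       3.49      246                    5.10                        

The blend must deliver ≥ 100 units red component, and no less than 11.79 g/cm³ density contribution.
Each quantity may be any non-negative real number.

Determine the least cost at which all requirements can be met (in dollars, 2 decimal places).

$5.57

This is a linear program. Let x1 = kg of phthalo green, x2 = kg of chrome yellow, x3 = kg of barium sulfate, x4 = kg of iron-oxide yellow, x5 = kg of titanium dioxide, x6 = kg of iron-oxide red.
Minimise 27.1x1 + 9.24x2 + 1.88x3 + 3.18x4 + 5.29x5 + 3.49x6 subject to:
  25x2 + 31x4 + 246x6 ≥ 100   (red component)
  2.05x1 + 5.8x2 + 4.4x3 + 4x4 + 4.1x5 + 5.1x6 ≥ 11.79   (density contribution)
  x1, x2, x3, x4, x5, x6 ≥ 0.
The cheapest feasible vertex uses only barium sulfate, iron-oxide red; phthalo green, chrome yellow, iron-oxide yellow, titanium dioxide are not used. Binding constraints: red component and density contribution.
Optimal quantities: barium sulfate = 2.208 kg, iron-oxide red = 0.4065 kg.
Hence cost = 1.88·2.208 + 3.49·0.4065 = $5.5697.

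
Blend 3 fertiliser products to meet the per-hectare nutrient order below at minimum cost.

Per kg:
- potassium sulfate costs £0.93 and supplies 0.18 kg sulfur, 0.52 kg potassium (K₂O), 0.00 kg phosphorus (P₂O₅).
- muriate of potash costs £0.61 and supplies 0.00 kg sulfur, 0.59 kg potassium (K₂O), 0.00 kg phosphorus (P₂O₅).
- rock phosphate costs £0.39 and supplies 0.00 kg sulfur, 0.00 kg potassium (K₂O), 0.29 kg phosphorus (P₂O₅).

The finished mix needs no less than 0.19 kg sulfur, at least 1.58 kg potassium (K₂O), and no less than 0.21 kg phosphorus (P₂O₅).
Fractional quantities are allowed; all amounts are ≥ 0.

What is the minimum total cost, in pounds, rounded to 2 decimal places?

£2.33

Let x1 = kg of potassium sulfate, x2 = kg of muriate of potash, x3 = kg of rock phosphate.
Minimise 0.93x1 + 0.61x2 + 0.39x3 subject to:
  0.18x1 ≥ 0.19   (sulfur)
  0.52x1 + 0.59x2 ≥ 1.58   (potassium (K₂O))
  0.29x3 ≥ 0.21   (phosphorus (P₂O₅))
  x1, x2, x3 ≥ 0.
The optimal mix uses every input. There the sulfur, potassium (K₂O), phosphorus (P₂O₅) constraints are tight.
Solving gives x1 = 1.056, x2 = 1.748, x3 = 0.7241.
Hence cost = 0.93·1.056 + 0.61·1.748 + 0.39·0.7241 = £2.3308.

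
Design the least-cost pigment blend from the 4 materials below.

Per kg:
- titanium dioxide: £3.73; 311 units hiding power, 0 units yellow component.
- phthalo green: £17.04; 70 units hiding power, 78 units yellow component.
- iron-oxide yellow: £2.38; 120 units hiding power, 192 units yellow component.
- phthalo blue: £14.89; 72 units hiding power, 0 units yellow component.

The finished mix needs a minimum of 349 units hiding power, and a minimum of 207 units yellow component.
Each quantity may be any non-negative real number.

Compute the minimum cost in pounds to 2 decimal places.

£5.20

Let x1 = kg of titanium dioxide, x2 = kg of phthalo green, x3 = kg of iron-oxide yellow, x4 = kg of phthalo blue.
Minimise 3.73x1 + 17.04x2 + 2.38x3 + 14.89x4 with:
  311x1 + 70x2 + 120x3 + 72x4 ≥ 349   (hiding power)
  78x2 + 192x3 ≥ 207   (yellow component)
  x1, x2, x3, x4 ≥ 0.
The minimum-cost mix takes nothing from phthalo green, phthalo blue — only titanium dioxide, iron-oxide yellow. There the hiding power and yellow component constraints are tight.
So titanium dioxide = 0.7062 kg, iron-oxide yellow = 1.078 kg.
Total cost: 3.73·0.7062 + 2.38·1.078 = 5.1998.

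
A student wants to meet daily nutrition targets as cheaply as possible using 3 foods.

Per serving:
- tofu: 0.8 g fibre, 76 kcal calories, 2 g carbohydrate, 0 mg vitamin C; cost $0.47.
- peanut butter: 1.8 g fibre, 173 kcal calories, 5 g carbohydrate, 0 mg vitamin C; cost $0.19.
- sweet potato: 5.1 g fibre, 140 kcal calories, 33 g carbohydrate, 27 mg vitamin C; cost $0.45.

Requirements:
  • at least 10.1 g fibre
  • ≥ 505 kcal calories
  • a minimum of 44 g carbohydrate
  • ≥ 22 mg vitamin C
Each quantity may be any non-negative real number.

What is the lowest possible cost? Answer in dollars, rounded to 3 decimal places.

$0.949

This is a linear program. Let x1 = servings of tofu, x2 = servings of peanut butter, x3 = servings of sweet potato.
Minimize 0.47x1 + 0.19x2 + 0.45x3 subject to:
  0.8x1 + 1.8x2 + 5.1x3 ≥ 10.1   (fibre)
  76x1 + 173x2 + 140x3 ≥ 505   (calories)
  2x1 + 5x2 + 33x3 ≥ 44   (carbohydrate)
  27x3 ≥ 22   (vitamin C)
  x1, x2, x3 ≥ 0.
The minimum-cost mix takes nothing from tofu — only peanut butter, sweet potato. There the fibre and calories constraints are tight.
Solving gives x2 = 1.843, x3 = 1.33.
Objective = 0.19·1.843 + 0.45·1.33 = 0.94867.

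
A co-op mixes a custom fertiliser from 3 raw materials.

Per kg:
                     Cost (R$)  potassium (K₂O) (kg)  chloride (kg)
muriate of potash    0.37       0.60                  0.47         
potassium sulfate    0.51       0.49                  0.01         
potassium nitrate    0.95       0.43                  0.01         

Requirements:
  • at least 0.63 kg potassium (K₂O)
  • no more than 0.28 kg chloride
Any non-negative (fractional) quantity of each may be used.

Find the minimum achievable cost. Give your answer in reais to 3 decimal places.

This is a linear program. Let x1 = kg of muriate of potash, x2 = kg of potassium sulfate, x3 = kg of potassium nitrate.
Minimize 0.37x1 + 0.51x2 + 0.95x3 s.t.:
  0.6x1 + 0.49x2 + 0.43x3 ≥ 0.63   (potassium (K₂O))
  0.47x1 + 0.01x2 + 0.01x3 ≤ 0.28   (chloride)
  x1, x2, x3 ≥ 0.
The cheapest feasible vertex uses only muriate of potash, potassium sulfate; potassium nitrate is not used. Binding constraints: potassium (K₂O) and chloride.
Optimal quantities: muriate of potash = 0.5836 kg, potassium sulfate = 0.5711 kg.
Objective = 0.37·0.5836 + 0.51·0.5711 = 0.50719.

R$0.507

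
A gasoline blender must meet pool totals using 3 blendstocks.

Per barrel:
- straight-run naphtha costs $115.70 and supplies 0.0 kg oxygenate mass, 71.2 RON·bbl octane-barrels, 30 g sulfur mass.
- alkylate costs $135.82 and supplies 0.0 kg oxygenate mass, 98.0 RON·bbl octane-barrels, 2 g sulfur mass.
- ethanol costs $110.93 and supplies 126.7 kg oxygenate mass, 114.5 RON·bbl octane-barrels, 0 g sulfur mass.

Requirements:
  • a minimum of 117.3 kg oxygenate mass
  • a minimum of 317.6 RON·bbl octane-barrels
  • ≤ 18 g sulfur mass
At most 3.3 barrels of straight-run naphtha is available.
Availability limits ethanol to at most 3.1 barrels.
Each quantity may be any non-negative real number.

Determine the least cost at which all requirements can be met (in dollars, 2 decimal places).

$307.70

Let x1 = barrels of straight-run naphtha, x2 = barrels of alkylate, x3 = barrels of ethanol.
min 115.7x1 + 135.82x2 + 110.93x3 s.t.:
  126.7x3 ≥ 117.3   (oxygenate mass)
  71.2x1 + 98x2 + 114.5x3 ≥ 317.6   (octane-barrels)
  30x1 + 2x2 ≤ 18   (sulfur mass)
  x1 ≤ 3.3
  x3 ≤ 3.1
  x1, x2, x3 ≥ 0.
The cheapest feasible vertex uses only ethanol; straight-run naphtha, alkylate are not used. The octane-barrels requirement is met with equality.
Solving gives x3 = 2.7738.
Hence cost = 110.93·2.7738 = $307.6976.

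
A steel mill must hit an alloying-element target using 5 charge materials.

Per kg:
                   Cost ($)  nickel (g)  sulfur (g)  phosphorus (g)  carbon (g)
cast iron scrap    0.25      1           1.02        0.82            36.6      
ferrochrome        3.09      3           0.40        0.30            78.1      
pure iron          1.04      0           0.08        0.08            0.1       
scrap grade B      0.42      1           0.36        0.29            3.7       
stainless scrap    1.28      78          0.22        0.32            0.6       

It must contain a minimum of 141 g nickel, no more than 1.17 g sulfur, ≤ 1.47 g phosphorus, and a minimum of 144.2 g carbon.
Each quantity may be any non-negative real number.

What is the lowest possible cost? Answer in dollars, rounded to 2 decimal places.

$7.81

Treat it as an LP. Let x1 = kg of cast iron scrap, x2 = kg of ferrochrome, x3 = kg of pure iron, x4 = kg of scrap grade B, x5 = kg of stainless scrap.
Minimize 0.25x1 + 3.09x2 + 1.04x3 + 0.42x4 + 1.28x5 subject to:
  1x1 + 3x2 + 1x4 + 78x5 ≥ 141   (nickel)
  1.02x1 + 0.4x2 + 0.08x3 + 0.36x4 + 0.22x5 ≤ 1.17   (sulfur)
  0.82x1 + 0.3x2 + 0.08x3 + 0.29x4 + 0.32x5 ≤ 1.47   (phosphorus)
  36.6x1 + 78.1x2 + 0.1x3 + 3.7x4 + 0.6x5 ≥ 144.2   (carbon)
  x1, x2, x3, x4, x5 ≥ 0.
At the optimum only cast iron scrap, ferrochrome, stainless scrap are positive (pure iron, scrap grade B = 0). Binding constraints: nickel, sulfur, carbon.
Solving gives x1 = 0.06551, x2 = 1.802, x5 = 1.738.
Hence cost = 0.25·0.06551 + 3.09·1.802 + 1.28·1.738 = $7.8092.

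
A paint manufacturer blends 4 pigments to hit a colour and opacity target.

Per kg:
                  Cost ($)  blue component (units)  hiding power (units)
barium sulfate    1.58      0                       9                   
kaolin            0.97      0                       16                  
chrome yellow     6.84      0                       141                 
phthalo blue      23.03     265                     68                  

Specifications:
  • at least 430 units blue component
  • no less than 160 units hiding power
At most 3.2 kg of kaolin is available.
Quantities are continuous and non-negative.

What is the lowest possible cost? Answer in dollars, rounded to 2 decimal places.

Let x1 = kg of barium sulfate, x2 = kg of kaolin, x3 = kg of chrome yellow, x4 = kg of phthalo blue.
Minimize 1.58x1 + 0.97x2 + 6.84x3 + 23.03x4 with:
  265x4 ≥ 430   (blue component)
  9x1 + 16x2 + 141x3 + 68x4 ≥ 160   (hiding power)
  x2 ≤ 3.2
  x1, x2, x3, x4 ≥ 0.
The optimal basis is {chrome yellow, phthalo blue}; barium sulfate, kaolin drop out. The blue component and hiding power requirements are met with equality.
Optimal quantities: chrome yellow = 0.3522 kg, phthalo blue = 1.6226 kg.
Total cost: 6.84·0.3522 + 23.03·1.6226 = 39.7775.

$39.78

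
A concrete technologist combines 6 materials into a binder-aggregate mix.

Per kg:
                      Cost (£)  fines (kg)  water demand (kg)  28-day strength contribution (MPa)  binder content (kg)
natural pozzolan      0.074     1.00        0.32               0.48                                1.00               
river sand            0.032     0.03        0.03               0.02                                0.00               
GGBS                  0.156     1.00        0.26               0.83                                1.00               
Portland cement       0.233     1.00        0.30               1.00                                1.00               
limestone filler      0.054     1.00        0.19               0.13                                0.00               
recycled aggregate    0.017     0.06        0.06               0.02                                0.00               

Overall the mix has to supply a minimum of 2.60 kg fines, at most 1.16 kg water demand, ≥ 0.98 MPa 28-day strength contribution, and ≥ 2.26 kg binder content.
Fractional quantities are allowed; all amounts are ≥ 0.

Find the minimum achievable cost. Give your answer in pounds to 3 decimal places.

Treat it as an LP. Let x1 = kg of natural pozzolan, x2 = kg of river sand, x3 = kg of GGBS, x4 = kg of Portland cement, x5 = kg of limestone filler, x6 = kg of recycled aggregate.
Minimise 0.074x1 + 0.032x2 + 0.156x3 + 0.233x4 + 0.054x5 + 0.017x6 s.t.:
  1x1 + 0.03x2 + 1x3 + 1x4 + 1x5 + 0.06x6 ≥ 2.6   (fines)
  0.32x1 + 0.03x2 + 0.26x3 + 0.3x4 + 0.19x5 + 0.06x6 ≤ 1.16   (water demand)
  0.48x1 + 0.02x2 + 0.83x3 + 1x4 + 0.13x5 + 0.02x6 ≥ 0.98   (28-day strength contribution)
  1x1 + 1x3 + 1x4 ≥ 2.26   (binder content)
  x1, x2, x3, x4, x5, x6 ≥ 0.
At the optimum only natural pozzolan, limestone filler are positive (river sand, GGBS, Portland cement, recycled aggregate = 0). There the fines and binder content constraints are tight.
Solving gives x1 = 2.26, x5 = 0.34.
Objective = 0.074·2.26 + 0.054·0.34 = 0.18560.

£0.186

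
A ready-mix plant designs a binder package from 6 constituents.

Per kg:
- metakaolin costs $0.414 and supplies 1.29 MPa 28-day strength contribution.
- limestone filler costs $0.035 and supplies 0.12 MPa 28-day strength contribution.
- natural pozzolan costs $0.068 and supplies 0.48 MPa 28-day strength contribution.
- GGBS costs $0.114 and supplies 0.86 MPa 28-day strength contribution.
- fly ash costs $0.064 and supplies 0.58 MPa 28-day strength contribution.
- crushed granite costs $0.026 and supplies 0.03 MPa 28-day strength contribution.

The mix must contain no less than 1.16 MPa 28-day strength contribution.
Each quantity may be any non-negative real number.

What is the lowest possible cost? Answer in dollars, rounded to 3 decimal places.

This is a linear program. Let x1 = kg of metakaolin, x2 = kg of limestone filler, x3 = kg of natural pozzolan, x4 = kg of GGBS, x5 = kg of fly ash, x6 = kg of crushed granite.
Minimize 0.414x1 + 0.035x2 + 0.068x3 + 0.114x4 + 0.064x5 + 0.026x6 subject to:
  1.29x1 + 0.12x2 + 0.48x3 + 0.86x4 + 0.58x5 + 0.03x6 ≥ 1.16   (28-day strength contribution)
  x1, x2, x3, x4, x5, x6 ≥ 0.
At the optimum only fly ash is positive (metakaolin, limestone filler, natural pozzolan, GGBS, crushed granite = 0). Binding constraint: 28-day strength contribution.
Solving gives x5 = 2.
Objective = 0.064·2 = 0.12800.

$0.128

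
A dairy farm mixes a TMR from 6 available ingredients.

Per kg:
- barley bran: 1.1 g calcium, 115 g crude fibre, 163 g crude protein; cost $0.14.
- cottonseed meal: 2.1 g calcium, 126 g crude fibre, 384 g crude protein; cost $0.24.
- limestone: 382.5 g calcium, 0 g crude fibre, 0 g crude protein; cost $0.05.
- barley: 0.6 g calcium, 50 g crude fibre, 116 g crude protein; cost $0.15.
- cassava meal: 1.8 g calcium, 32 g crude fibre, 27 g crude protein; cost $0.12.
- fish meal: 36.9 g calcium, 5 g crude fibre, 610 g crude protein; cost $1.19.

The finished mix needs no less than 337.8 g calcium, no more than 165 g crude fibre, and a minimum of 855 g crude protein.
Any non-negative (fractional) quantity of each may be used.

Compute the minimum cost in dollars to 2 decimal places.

$1.05

Let x1 = kg of barley bran, x2 = kg of cottonseed meal, x3 = kg of limestone, x4 = kg of barley, x5 = kg of cassava meal, x6 = kg of fish meal.
Minimize 0.14x1 + 0.24x2 + 0.05x3 + 0.15x4 + 0.12x5 + 1.19x6 subject to:
  1.1x1 + 2.1x2 + 382.5x3 + 0.6x4 + 1.8x5 + 36.9x6 ≥ 337.8   (calcium)
  115x1 + 126x2 + 50x4 + 32x5 + 5x6 ≤ 165   (crude fibre)
  163x1 + 384x2 + 116x4 + 27x5 + 610x6 ≥ 855   (crude protein)
  x1, x2, x3, x4, x5, x6 ≥ 0.
At the optimum only cottonseed meal, limestone, fish meal are positive (barley bran, barley, cassava meal = 0). Binding constraints: calcium, crude fibre, crude protein.
Optimal quantities: cottonseed meal = 1.286 kg, limestone = 0.819 kg, fish meal = 0.5921 kg.
Total cost: 0.24·1.286 + 0.05·0.819 + 1.19·0.5921 = 1.0542.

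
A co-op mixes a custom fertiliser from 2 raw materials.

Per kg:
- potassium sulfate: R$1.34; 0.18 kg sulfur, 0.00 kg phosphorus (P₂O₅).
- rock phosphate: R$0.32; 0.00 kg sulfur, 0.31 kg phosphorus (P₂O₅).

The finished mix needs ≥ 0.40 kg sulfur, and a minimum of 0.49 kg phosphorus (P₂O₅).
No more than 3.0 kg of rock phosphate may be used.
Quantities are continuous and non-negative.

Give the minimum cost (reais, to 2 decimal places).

R$3.48

Let x1 = kg of potassium sulfate, x2 = kg of rock phosphate.
Minimise 1.34x1 + 0.32x2 with:
  0.18x1 ≥ 0.4   (sulfur)
  0.31x2 ≥ 0.49   (phosphorus (P₂O₅))
  x2 ≤ 3
  x1, x2 ≥ 0.
Both inputs are positive at the optimum. Binding constraints: sulfur and phosphorus (P₂O₅).
Solving gives x1 = 2.222, x2 = 1.581.
Cost = 1.34·2.222 + 0.32·1.581 = 3.4834.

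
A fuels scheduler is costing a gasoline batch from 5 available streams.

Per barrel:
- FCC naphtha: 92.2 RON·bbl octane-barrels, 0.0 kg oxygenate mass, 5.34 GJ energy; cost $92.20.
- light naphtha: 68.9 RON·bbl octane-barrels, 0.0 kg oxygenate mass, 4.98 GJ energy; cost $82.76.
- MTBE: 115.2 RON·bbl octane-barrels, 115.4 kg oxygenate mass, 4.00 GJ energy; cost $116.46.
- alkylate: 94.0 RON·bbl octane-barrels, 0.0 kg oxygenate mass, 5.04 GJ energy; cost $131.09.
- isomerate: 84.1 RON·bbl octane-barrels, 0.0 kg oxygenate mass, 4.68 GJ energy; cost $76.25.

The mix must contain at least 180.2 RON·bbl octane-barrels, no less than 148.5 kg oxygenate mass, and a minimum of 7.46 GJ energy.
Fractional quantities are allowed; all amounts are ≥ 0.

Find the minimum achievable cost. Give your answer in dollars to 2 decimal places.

Let x1 = barrels of FCC naphtha, x2 = barrels of light naphtha, x3 = barrels of MTBE, x4 = barrels of alkylate, x5 = barrels of isomerate.
Minimise 92.2x1 + 82.76x2 + 116.46x3 + 131.09x4 + 76.25x5 subject to:
  92.2x1 + 68.9x2 + 115.2x3 + 94x4 + 84.1x5 ≥ 180.2   (octane-barrels)
  115.4x3 ≥ 148.5   (oxygenate mass)
  5.34x1 + 4.98x2 + 4x3 + 5.04x4 + 4.68x5 ≥ 7.46   (energy)
  x1, x2, x3, x4, x5 ≥ 0.
The cheapest feasible vertex uses only MTBE, isomerate; FCC naphtha, light naphtha, alkylate are not used. Binding constraints: oxygenate mass and energy.
Solving gives x3 = 1.2868, x5 = 0.49416.
Cost = 116.46·1.2868 + 76.25·0.49416 = 187.5404.

$187.54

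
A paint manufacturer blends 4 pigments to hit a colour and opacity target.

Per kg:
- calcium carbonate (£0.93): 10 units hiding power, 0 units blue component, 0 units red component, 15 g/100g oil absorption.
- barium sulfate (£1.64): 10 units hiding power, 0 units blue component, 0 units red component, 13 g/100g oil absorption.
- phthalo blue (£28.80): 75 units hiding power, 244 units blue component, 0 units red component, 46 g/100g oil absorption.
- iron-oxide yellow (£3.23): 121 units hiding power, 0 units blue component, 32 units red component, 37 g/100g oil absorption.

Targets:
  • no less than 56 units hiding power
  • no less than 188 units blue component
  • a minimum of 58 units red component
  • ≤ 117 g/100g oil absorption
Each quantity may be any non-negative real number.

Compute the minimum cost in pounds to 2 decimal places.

Set it up as a linear program. Let x1 = kg of calcium carbonate, x2 = kg of barium sulfate, x3 = kg of phthalo blue, x4 = kg of iron-oxide yellow.
Minimize 0.93x1 + 1.64x2 + 28.8x3 + 3.23x4 subject to:
  10x1 + 10x2 + 75x3 + 121x4 ≥ 56   (hiding power)
  244x3 ≥ 188   (blue component)
  32x4 ≥ 58   (red component)
  15x1 + 13x2 + 46x3 + 37x4 ≤ 117   (oil absorption)
  x1, x2, x3, x4 ≥ 0.
The minimum-cost mix takes nothing from calcium carbonate, barium sulfate — only phthalo blue, iron-oxide yellow. The blue component and red component requirements are met with equality.
So phthalo blue = 0.7705 kg, iron-oxide yellow = 1.812 kg.
Cost = 28.8·0.7705 + 3.23·1.812 = 28.0432.

£28.04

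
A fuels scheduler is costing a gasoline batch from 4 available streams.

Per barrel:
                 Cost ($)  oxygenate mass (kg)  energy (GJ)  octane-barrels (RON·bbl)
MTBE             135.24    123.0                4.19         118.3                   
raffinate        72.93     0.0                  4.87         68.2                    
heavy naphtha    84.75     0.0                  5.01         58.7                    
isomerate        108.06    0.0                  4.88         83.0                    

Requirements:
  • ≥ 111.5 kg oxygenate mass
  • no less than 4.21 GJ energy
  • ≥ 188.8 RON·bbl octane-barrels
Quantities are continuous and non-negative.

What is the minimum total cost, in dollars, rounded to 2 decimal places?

$209.81

This is a linear program. Let x1 = barrels of MTBE, x2 = barrels of raffinate, x3 = barrels of heavy naphtha, x4 = barrels of isomerate.
Minimize 135.24x1 + 72.93x2 + 84.75x3 + 108.06x4 with:
  123x1 ≥ 111.5   (oxygenate mass)
  4.19x1 + 4.87x2 + 5.01x3 + 4.88x4 ≥ 4.21   (energy)
  118.3x1 + 68.2x2 + 58.7x3 + 83x4 ≥ 188.8   (octane-barrels)
  x1, x2, x3, x4 ≥ 0.
The optimal basis is {MTBE, raffinate}; heavy naphtha, isomerate drop out. There the oxygenate mass and octane-barrels constraints are tight.
Solving gives x1 = 0.9065, x2 = 1.1959.
Total cost: 135.24·0.9065 + 72.93·1.1959 = 209.8120.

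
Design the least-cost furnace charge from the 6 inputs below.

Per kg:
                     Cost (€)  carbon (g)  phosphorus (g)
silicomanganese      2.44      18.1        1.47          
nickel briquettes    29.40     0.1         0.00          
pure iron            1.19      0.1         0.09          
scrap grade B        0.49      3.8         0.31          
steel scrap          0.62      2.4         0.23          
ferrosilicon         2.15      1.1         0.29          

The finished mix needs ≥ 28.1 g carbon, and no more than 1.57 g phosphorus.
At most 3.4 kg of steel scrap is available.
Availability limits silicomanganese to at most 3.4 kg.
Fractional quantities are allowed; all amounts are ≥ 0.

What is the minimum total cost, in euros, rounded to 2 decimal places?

This is a linear program. Let x1 = kg of silicomanganese, x2 = kg of nickel briquettes, x3 = kg of pure iron, x4 = kg of scrap grade B, x5 = kg of steel scrap, x6 = kg of ferrosilicon.
Minimize 2.44x1 + 29.4x2 + 1.19x3 + 0.49x4 + 0.62x5 + 2.15x6 subject to:
  18.1x1 + 0.1x2 + 0.1x3 + 3.8x4 + 2.4x5 + 1.1x6 ≥ 28.1   (carbon)
  1.47x1 + 0.09x3 + 0.31x4 + 0.23x5 + 0.29x6 ≤ 1.57   (phosphorus)
  x5 ≤ 3.4
  x1 ≤ 3.4
  x1, x2, x3, x4, x5, x6 ≥ 0.
The optimal basis is {silicomanganese, nickel briquettes}; pure iron, scrap grade B, steel scrap, ferrosilicon drop out. Binding constraints: carbon and phosphorus.
Optimal quantities: silicomanganese = 1.06803 kg, nickel briquettes = 87.6871 kg.
Hence cost = 2.44·1.06803 + 29.4·87.6871 = €2580.6067.

€2580.61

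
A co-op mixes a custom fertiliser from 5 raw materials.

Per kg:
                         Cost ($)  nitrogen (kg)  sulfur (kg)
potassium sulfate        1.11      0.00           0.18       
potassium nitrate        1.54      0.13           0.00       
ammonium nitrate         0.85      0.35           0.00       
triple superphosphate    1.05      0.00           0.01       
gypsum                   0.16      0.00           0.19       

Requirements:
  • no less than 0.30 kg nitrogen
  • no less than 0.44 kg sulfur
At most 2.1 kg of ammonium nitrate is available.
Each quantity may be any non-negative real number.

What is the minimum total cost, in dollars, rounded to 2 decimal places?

This is a linear program. Let x1 = kg of potassium sulfate, x2 = kg of potassium nitrate, x3 = kg of ammonium nitrate, x4 = kg of triple superphosphate, x5 = kg of gypsum.
Minimise 1.11x1 + 1.54x2 + 0.85x3 + 1.05x4 + 0.16x5 with:
  0.13x2 + 0.35x3 ≥ 0.3   (nitrogen)
  0.18x1 + 0.01x4 + 0.19x5 ≥ 0.44   (sulfur)
  x3 ≤ 2.1
  x1, x2, x3, x4, x5 ≥ 0.
The minimum-cost mix takes nothing from potassium sulfate, potassium nitrate, triple superphosphate — only ammonium nitrate, gypsum. There the nitrogen and sulfur constraints are tight.
Solving gives x3 = 0.8571, x5 = 2.316.
Total cost: 0.85·0.8571 + 0.16·2.316 = 1.0991.

$1.10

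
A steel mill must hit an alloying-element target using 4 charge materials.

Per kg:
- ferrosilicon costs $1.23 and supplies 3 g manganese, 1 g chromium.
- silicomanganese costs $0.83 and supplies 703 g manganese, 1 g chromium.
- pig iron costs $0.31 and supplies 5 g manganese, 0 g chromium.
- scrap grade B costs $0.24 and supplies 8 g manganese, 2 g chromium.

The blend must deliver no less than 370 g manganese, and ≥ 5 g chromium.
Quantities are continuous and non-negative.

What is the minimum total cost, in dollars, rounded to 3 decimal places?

Set it up as a linear program. Let x1 = kg of ferrosilicon, x2 = kg of silicomanganese, x3 = kg of pig iron, x4 = kg of scrap grade B.
Minimize 1.23x1 + 0.83x2 + 0.31x3 + 0.24x4 subject to:
  3x1 + 703x2 + 5x3 + 8x4 ≥ 370   (manganese)
  1x1 + 1x2 + 2x4 ≥ 5   (chromium)
  x1, x2, x3, x4 ≥ 0.
At the optimum only silicomanganese, scrap grade B are positive (ferrosilicon, pig iron = 0). Binding constraints: manganese and chromium.
Solving gives x2 = 0.5007, x4 = 2.25.
Hence cost = 0.83·0.5007 + 0.24·2.25 = $0.95558.

$0.956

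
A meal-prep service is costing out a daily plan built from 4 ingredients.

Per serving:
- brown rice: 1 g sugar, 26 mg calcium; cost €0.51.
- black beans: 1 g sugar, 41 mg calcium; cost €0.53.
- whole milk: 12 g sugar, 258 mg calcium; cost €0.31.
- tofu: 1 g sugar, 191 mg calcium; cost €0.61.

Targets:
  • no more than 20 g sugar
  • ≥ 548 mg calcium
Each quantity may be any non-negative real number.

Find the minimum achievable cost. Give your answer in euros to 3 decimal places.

This is a linear program. Let x1 = servings of brown rice, x2 = servings of black beans, x3 = servings of whole milk, x4 = servings of tofu.
Minimize 0.51x1 + 0.53x2 + 0.31x3 + 0.61x4 with:
  1x1 + 1x2 + 12x3 + 1x4 ≤ 20   (sugar)
  26x1 + 41x2 + 258x3 + 191x4 ≥ 548   (calcium)
  x1, x2, x3, x4 ≥ 0.
The minimum-cost mix takes nothing from brown rice, black beans — only whole milk, tofu. There the sugar and calcium constraints are tight.
So whole milk = 1.609 servings, tofu = 0.6962 servings.
Cost = 0.31·1.609 + 0.61·0.6962 = 0.92347.

€0.923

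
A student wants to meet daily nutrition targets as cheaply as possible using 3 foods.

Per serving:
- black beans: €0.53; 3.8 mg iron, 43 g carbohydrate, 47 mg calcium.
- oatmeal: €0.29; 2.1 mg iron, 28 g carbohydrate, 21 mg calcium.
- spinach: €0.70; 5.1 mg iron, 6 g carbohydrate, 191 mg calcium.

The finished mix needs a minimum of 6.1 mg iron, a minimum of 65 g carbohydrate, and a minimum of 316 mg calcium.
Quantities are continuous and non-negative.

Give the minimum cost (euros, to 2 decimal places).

€1.59

This is a linear program. Let x1 = servings of black beans, x2 = servings of oatmeal, x3 = servings of spinach.
min 0.53x1 + 0.29x2 + 0.7x3 with:
  3.8x1 + 2.1x2 + 5.1x3 ≥ 6.1   (iron)
  43x1 + 28x2 + 6x3 ≥ 65   (carbohydrate)
  47x1 + 21x2 + 191x3 ≥ 316   (calcium)
  x1, x2, x3 ≥ 0.
At the optimum only oatmeal, spinach are positive (black beans = 0). The carbohydrate and calcium requirements are met with equality.
Optimal quantities: oatmeal = 2.014 servings, spinach = 1.433 servings.
Cost = 0.29·2.014 + 0.7·1.433 = 1.5872.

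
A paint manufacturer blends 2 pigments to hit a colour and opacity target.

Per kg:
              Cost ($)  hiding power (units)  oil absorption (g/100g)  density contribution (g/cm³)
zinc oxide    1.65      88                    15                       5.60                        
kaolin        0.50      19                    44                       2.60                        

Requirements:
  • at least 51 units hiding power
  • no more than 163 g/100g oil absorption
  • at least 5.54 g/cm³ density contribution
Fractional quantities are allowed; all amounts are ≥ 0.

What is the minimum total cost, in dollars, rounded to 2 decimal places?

This is a linear program. Let x1 = kg of zinc oxide, x2 = kg of kaolin.
min 1.65x1 + 0.5x2 s.t.:
  88x1 + 19x2 ≥ 51   (hiding power)
  15x1 + 44x2 ≤ 163   (oil absorption)
  5.6x1 + 2.6x2 ≥ 5.54   (density contribution)
  x1, x2 ≥ 0.
Both inputs are positive at the optimum. There the hiding power and density contribution constraints are tight.
That vertex is x1 = 0.2234, x2 = 1.65.
Cost = 1.65·0.2234 + 0.5·1.65 = 1.1936.

$1.19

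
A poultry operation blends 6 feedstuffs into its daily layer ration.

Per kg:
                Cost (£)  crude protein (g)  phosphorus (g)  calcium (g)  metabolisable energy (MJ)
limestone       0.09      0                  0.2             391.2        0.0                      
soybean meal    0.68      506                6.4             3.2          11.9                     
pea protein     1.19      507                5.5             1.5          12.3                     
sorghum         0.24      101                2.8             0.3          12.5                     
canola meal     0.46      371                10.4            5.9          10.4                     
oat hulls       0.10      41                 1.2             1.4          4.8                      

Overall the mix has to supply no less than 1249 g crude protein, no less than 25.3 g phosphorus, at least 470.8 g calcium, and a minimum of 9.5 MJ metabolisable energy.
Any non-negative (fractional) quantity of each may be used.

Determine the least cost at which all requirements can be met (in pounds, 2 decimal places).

Treat it as an LP. Let x1 = kg of limestone, x2 = kg of soybean meal, x3 = kg of pea protein, x4 = kg of sorghum, x5 = kg of canola meal, x6 = kg of oat hulls.
min 0.09x1 + 0.68x2 + 1.19x3 + 0.24x4 + 0.46x5 + 0.1x6 s.t.:
  506x2 + 507x3 + 101x4 + 371x5 + 41x6 ≥ 1249   (crude protein)
  0.2x1 + 6.4x2 + 5.5x3 + 2.8x4 + 10.4x5 + 1.2x6 ≥ 25.3   (phosphorus)
  391.2x1 + 3.2x2 + 1.5x3 + 0.3x4 + 5.9x5 + 1.4x6 ≥ 470.8   (calcium)
  11.9x2 + 12.3x3 + 12.5x4 + 10.4x5 + 4.8x6 ≥ 9.5   (metabolisable energy)
  x1, x2, x3, x4, x5, x6 ≥ 0.
At the optimum only limestone, canola meal are positive (soybean meal, pea protein, sorghum, oat hulls = 0). There the crude protein and calcium constraints are tight.
So limestone = 1.153 kg, canola meal = 3.367 kg.
Objective = 0.09·1.153 + 0.46·3.367 = 1.6526.

£1.65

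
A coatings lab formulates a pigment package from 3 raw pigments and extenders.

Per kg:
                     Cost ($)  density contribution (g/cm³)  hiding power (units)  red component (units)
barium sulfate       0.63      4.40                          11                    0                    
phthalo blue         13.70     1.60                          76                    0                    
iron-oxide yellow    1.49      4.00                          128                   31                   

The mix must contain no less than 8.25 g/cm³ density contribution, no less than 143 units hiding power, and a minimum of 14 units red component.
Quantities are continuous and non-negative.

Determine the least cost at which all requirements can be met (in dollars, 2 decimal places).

$2.13

Let x1 = kg of barium sulfate, x2 = kg of phthalo blue, x3 = kg of iron-oxide yellow.
Minimize 0.63x1 + 13.7x2 + 1.49x3 s.t.:
  4.4x1 + 1.6x2 + 4x3 ≥ 8.25   (density contribution)
  11x1 + 76x2 + 128x3 ≥ 143   (hiding power)
  31x3 ≥ 14   (red component)
  x1, x2, x3 ≥ 0.
The cheapest feasible vertex uses only barium sulfate, iron-oxide yellow; phthalo blue is not used. There the density contribution and hiding power constraints are tight.
Optimal quantities: barium sulfate = 0.9322 kg, iron-oxide yellow = 1.037 kg.
Total cost: 0.63·0.9322 + 1.49·1.037 = 2.1324.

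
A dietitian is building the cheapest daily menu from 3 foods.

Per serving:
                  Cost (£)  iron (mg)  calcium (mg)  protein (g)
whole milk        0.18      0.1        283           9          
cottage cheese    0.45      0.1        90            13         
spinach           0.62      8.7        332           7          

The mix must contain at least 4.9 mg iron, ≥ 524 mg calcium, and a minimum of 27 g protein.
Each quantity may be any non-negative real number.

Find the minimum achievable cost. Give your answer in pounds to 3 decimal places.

Let x1 = servings of whole milk, x2 = servings of cottage cheese, x3 = servings of spinach.
Minimize 0.18x1 + 0.45x2 + 0.62x3 subject to:
  0.1x1 + 0.1x2 + 8.7x3 ≥ 4.9   (iron)
  283x1 + 90x2 + 332x3 ≥ 524   (calcium)
  9x1 + 13x2 + 7x3 ≥ 27   (protein)
  x1, x2, x3 ≥ 0.
The cheapest feasible vertex uses only whole milk, spinach; cottage cheese is not used. There the iron and protein constraints are tight.
That vertex is x1 = 2.585, x3 = 0.5335.
Hence cost = 0.18·2.585 + 0.62·0.5335 = £0.79607.

£0.796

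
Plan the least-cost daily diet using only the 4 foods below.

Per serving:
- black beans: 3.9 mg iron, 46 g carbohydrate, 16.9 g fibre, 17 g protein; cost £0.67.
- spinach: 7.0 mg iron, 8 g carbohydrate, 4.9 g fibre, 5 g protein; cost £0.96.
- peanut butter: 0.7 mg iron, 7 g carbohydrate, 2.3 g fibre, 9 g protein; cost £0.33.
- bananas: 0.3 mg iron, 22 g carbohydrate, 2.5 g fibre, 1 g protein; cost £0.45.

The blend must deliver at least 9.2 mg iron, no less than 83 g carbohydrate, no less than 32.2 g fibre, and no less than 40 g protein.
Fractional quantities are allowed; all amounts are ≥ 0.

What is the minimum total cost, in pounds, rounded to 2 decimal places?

£1.58

Let x1 = servings of black beans, x2 = servings of spinach, x3 = servings of peanut butter, x4 = servings of bananas.
Minimise 0.67x1 + 0.96x2 + 0.33x3 + 0.45x4 s.t.:
  3.9x1 + 7x2 + 0.7x3 + 0.3x4 ≥ 9.2   (iron)
  46x1 + 8x2 + 7x3 + 22x4 ≥ 83   (carbohydrate)
  16.9x1 + 4.9x2 + 2.3x3 + 2.5x4 ≥ 32.2   (fibre)
  17x1 + 5x2 + 9x3 + 1x4 ≥ 40   (protein)
  x1, x2, x3, x4 ≥ 0.
The optimal basis is {black beans, spinach}; peanut butter, bananas drop out. There the iron and protein constraints are tight.
That vertex is x1 = 2.352, x2 = 0.00402.
Hence cost = 0.67·2.352 + 0.96·0.00402 = £1.5797.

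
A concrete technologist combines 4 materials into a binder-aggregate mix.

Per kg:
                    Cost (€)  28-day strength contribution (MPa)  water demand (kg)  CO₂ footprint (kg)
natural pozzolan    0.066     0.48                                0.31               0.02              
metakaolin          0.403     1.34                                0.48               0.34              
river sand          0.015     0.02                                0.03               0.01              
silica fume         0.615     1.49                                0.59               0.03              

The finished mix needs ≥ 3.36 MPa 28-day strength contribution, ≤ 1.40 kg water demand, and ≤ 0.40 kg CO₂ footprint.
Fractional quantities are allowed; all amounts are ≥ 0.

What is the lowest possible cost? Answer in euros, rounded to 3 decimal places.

This is a linear program. Let x1 = kg of natural pozzolan, x2 = kg of metakaolin, x3 = kg of river sand, x4 = kg of silica fume.
Minimize 0.066x1 + 0.403x2 + 0.015x3 + 0.615x4 with:
  0.48x1 + 1.34x2 + 0.02x3 + 1.49x4 ≥ 3.36   (28-day strength contribution)
  0.31x1 + 0.48x2 + 0.03x3 + 0.59x4 ≤ 1.4   (water demand)
  0.02x1 + 0.34x2 + 0.01x3 + 0.03x4 ≤ 0.4   (CO₂ footprint)
  x1, x2, x3, x4 ≥ 0.
The optimal basis is {natural pozzolan, metakaolin, silica fume}; river sand drops out. The 28-day strength contribution, water demand, CO₂ footprint requirements are met with equality.
Optimal quantities: natural pozzolan = 1.014 kg, metakaolin = 1.028 kg, silica fume = 1.004 kg.
Total cost: 0.066·1.014 + 0.403·1.028 + 0.615·1.004 = 1.09867.

€1.099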